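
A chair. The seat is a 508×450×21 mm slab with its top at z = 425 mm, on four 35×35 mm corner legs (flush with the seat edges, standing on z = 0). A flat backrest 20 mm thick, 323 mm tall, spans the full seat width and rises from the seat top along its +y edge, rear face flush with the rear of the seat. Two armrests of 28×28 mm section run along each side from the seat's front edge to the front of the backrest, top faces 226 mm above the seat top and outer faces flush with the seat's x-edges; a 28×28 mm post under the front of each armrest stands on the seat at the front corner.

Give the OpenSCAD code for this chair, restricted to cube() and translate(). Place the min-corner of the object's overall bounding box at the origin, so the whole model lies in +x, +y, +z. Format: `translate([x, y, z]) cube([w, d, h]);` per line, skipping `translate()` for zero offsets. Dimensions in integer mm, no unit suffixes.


// leg_h = 425 - 21 = 404
// arm post h = 226 - 28 = 198
translate([0, 0, 404]) cube([508, 450, 21]);
cube([35, 35, 404]);
translate([473, 0, 0]) cube([35, 35, 404]);
translate([0, 415, 0]) cube([35, 35, 404]);
translate([473, 415, 0]) cube([35, 35, 404]);
translate([0, 430, 425]) cube([508, 20, 323]);
translate([0, 0, 623]) cube([28, 430, 28]);
translate([480, 0, 623]) cube([28, 430, 28]);
translate([0, 0, 425]) cube([28, 28, 198]);
translate([480, 0, 425]) cube([28, 28, 198]);


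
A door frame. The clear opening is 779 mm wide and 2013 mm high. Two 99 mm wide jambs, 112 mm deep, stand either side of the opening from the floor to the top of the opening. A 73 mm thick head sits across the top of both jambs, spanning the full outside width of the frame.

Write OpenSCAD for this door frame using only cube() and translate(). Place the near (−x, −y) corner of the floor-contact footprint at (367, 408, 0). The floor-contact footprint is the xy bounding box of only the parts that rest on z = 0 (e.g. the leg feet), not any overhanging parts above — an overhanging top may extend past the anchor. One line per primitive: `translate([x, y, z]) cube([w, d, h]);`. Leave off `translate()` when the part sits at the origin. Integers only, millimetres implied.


translate([367, 408, 0]) cube([99, 112, 2013]);
translate([1245, 408, 0]) cube([99, 112, 2013]);
translate([367, 408, 2013]) cube([977, 112, 73]);


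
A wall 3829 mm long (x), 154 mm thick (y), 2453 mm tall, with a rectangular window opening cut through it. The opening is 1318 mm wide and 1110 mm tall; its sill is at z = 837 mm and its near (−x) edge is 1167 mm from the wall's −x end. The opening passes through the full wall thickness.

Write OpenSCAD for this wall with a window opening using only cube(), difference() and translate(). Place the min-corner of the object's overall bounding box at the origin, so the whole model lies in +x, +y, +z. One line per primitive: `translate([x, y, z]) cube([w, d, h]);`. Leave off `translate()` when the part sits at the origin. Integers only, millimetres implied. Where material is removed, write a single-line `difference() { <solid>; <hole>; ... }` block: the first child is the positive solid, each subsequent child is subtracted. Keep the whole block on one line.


difference() { cube([3829, 154, 2453]); translate([1167, 0, 837]) cube([1318, 154, 1110]); }


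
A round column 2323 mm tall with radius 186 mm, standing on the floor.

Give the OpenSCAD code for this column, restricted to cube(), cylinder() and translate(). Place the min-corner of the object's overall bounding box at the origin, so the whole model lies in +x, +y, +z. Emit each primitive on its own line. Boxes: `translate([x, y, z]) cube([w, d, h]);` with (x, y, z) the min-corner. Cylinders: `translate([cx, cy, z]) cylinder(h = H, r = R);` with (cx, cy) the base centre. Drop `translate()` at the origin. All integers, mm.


translate([186, 186, 0]) cylinder(h = 2323, r = 186);


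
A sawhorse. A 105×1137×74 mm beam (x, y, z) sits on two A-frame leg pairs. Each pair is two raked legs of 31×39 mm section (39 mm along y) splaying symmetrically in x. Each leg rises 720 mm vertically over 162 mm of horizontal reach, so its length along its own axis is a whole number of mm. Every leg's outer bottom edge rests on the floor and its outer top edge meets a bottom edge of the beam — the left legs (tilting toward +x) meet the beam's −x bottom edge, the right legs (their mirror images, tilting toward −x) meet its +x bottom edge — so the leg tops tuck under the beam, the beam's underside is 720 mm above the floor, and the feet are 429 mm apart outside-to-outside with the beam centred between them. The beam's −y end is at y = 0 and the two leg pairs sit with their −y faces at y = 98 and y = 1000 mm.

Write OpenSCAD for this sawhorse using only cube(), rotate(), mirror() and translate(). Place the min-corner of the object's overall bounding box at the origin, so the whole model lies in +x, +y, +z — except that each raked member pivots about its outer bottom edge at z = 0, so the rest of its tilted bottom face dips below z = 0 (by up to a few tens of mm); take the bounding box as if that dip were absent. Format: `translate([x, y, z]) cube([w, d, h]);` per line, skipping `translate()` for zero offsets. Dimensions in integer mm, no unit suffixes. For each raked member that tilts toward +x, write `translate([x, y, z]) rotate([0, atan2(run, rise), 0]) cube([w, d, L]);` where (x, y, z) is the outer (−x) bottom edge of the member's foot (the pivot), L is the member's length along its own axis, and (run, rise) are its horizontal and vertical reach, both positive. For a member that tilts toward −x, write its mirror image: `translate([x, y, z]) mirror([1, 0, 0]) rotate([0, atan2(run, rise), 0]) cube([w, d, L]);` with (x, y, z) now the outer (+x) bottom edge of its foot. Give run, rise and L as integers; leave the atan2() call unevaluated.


translate([162, 0, 720]) cube([105, 1137, 74]);
translate([0, 98, 0]) rotate([0, atan2(162, 720), 0]) cube([31, 39, 738]);
translate([429, 98, 0]) mirror([1, 0, 0]) rotate([0, atan2(162, 720), 0]) cube([31, 39, 738]);
translate([0, 1000, 0]) rotate([0, atan2(162, 720), 0]) cube([31, 39, 738]);
translate([429, 1000, 0]) mirror([1, 0, 0]) rotate([0, atan2(162, 720), 0]) cube([31, 39, 738]);


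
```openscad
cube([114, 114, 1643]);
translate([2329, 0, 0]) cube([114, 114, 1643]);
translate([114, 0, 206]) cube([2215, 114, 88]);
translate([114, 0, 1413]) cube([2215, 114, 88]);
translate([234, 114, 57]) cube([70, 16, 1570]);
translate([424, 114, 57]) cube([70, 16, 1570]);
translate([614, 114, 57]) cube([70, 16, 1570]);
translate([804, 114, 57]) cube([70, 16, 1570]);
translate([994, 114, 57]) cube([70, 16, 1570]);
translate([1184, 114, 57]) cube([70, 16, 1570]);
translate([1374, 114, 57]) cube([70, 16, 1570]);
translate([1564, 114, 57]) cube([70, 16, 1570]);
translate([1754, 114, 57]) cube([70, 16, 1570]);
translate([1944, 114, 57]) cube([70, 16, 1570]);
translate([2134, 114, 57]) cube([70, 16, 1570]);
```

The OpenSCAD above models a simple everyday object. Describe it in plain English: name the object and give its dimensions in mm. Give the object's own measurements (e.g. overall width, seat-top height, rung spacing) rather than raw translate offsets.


A fence section. Two 114×114 mm posts, 1643 mm tall, stand on the floor with a clear span of 2215 mm between their inner faces. Two horizontal rails of 114×88 mm section span the gap between the posts with their undersides at z = 206 mm and z = 1413 mm, flush with the posts' −y face. 11 pickets, each 70 mm wide, 16 mm thick and 1570 mm tall, are fixed to the +y face of the rails with their bottoms at z = 57 mm, spaced across the span with a 120 mm gap after the −x post and between neighbouring pickets, with 125 mm left before the +x post.


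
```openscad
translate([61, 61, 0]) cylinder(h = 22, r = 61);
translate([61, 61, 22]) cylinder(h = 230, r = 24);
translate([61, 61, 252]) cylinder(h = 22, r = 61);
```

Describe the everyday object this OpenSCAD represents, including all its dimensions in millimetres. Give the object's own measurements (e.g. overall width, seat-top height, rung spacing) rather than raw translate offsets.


A spool: two coaxial disc flanges of radius 61 mm and thickness 22 mm, joined by a core cylinder of radius 24 mm and height 230 mm. The lower flange rests on z = 0 and the three cylinders share a vertical axis.


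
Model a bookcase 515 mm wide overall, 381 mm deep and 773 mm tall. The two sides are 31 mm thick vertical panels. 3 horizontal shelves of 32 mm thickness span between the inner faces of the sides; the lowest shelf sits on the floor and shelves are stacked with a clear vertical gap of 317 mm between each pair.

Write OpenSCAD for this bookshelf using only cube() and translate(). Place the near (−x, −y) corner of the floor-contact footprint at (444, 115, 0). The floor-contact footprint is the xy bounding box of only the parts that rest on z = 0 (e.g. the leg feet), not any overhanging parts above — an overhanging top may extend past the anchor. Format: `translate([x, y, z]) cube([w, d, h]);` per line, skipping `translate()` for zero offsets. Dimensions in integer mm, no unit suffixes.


translate([444, 115, 0]) cube([31, 381, 773]);
translate([928, 115, 0]) cube([31, 381, 773]);
translate([475, 115, 0]) cube([453, 381, 32]);
translate([475, 115, 349]) cube([453, 381, 32]);
translate([475, 115, 698]) cube([453, 381, 32]);


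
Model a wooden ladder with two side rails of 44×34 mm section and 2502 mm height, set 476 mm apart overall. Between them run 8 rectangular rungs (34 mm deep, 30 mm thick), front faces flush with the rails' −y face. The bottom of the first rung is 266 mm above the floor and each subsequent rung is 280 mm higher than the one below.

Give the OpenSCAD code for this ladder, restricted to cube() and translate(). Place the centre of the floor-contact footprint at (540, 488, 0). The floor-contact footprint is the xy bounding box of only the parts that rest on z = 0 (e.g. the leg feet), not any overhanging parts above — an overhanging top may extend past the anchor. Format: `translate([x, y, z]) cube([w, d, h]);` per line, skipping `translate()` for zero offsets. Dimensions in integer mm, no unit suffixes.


// rung span = 476 - 2*44 = 388
// rung[k] z = 266 + k*280
translate([302, 471, 0]) cube([44, 34, 2502]);
translate([734, 471, 0]) cube([44, 34, 2502]);
translate([346, 471, 266]) cube([388, 34, 30]);
translate([346, 471, 546]) cube([388, 34, 30]);
translate([346, 471, 826]) cube([388, 34, 30]);
translate([346, 471, 1106]) cube([388, 34, 30]);
translate([346, 471, 1386]) cube([388, 34, 30]);
translate([346, 471, 1666]) cube([388, 34, 30]);
translate([346, 471, 1946]) cube([388, 34, 30]);
translate([346, 471, 2226]) cube([388, 34, 30]);


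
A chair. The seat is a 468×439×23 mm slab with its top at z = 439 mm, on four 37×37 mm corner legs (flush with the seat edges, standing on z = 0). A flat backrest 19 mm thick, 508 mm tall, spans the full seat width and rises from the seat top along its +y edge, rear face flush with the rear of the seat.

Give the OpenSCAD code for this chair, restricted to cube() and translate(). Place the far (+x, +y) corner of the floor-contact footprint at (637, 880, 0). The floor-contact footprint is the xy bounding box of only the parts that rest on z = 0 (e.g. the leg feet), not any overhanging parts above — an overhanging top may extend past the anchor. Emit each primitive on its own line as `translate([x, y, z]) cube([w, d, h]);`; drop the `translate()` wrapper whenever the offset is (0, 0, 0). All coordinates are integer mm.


// leg_h = 439 - 23 = 416
translate([169, 441, 416]) cube([468, 439, 23]);
translate([169, 441, 0]) cube([37, 37, 416]);
translate([600, 441, 0]) cube([37, 37, 416]);
translate([169, 843, 0]) cube([37, 37, 416]);
translate([600, 843, 0]) cube([37, 37, 416]);
translate([169, 861, 439]) cube([468, 19, 508]);


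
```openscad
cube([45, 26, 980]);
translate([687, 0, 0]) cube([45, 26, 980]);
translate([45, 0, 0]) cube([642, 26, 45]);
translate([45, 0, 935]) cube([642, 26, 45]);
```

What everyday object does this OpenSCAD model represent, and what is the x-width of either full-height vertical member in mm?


A picture frame. The border width is 45 mm.

Four thin pieces enclosing a rectangular opening — a picture frame. The two full-height stiles are 980 mm tall; the top rail sits at z = 935 and is 45 mm tall, so the border above the opening is 980 − 935 = 45 mm, matching the stile x-width.


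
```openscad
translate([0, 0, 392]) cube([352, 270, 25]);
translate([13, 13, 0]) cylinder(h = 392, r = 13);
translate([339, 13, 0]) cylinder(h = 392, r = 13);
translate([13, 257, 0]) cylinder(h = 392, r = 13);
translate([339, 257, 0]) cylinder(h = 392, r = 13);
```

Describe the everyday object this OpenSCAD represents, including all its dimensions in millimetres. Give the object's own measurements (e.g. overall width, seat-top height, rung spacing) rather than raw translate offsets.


A simple wooden stool: a rectangular seat 352 mm (x) by 270 mm (y), 25 mm thick, top face at z = 417 mm, on four round legs, each 26 mm in diameter. The legs rest on z = 0, each leg's axis is inset half a diameter from the nearest pair of seat edges (so the leg's bounding box is flush with the corner).


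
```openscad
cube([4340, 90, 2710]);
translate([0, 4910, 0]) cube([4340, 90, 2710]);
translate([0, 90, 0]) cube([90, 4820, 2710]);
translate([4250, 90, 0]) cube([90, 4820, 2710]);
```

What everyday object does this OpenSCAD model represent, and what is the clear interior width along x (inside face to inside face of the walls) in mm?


A house (or room) frame. The interior width is 4160 mm.

Four 2710 mm walls enclosing a rectangle with no floor or roof — a room or house frame. Outside width is 4340 mm and wall thickness is 90 mm, so the interior width is 4340 − 2 × 90 = 4160 mm.


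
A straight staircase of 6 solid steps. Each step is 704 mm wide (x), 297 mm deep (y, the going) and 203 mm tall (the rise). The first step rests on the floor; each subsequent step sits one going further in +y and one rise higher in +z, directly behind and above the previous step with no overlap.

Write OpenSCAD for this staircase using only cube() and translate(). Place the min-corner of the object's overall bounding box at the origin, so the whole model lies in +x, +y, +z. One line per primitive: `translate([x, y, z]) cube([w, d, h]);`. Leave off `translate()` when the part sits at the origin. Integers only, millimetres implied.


cube([704, 297, 203]);
translate([0, 297, 203]) cube([704, 297, 203]);
translate([0, 594, 406]) cube([704, 297, 203]);
translate([0, 891, 609]) cube([704, 297, 203]);
translate([0, 1188, 812]) cube([704, 297, 203]);
translate([0, 1485, 1015]) cube([704, 297, 203]);


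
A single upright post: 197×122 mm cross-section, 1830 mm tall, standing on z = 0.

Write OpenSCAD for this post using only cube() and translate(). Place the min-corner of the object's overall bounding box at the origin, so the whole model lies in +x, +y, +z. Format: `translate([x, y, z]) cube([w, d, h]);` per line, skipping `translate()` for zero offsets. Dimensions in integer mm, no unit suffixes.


cube([197, 122, 1830]);


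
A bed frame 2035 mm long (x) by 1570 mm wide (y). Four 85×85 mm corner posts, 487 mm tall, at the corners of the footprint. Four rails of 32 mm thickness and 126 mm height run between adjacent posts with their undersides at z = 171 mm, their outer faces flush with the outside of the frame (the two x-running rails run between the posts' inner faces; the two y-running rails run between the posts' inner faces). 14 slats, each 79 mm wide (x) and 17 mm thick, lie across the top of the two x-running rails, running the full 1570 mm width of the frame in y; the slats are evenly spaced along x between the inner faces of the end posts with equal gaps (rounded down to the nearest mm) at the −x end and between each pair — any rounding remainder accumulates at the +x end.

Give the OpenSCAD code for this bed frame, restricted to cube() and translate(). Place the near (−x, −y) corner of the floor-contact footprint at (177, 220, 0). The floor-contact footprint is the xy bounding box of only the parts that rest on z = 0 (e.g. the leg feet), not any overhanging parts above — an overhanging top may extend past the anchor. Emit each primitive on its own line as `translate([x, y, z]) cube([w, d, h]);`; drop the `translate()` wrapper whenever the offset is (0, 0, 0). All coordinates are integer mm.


// slat z = rail_z + rail_h = 171 + 126 = 297
// slat gap = ⌊(1865 − 14·79) / 15⌋ = 50
translate([177, 220, 0]) cube([85, 85, 487]);
translate([177, 1705, 0]) cube([85, 85, 487]);
translate([2127, 220, 0]) cube([85, 85, 487]);
translate([2127, 1705, 0]) cube([85, 85, 487]);
translate([262, 220, 171]) cube([1865, 32, 126]);
translate([262, 1758, 171]) cube([1865, 32, 126]);
translate([177, 305, 171]) cube([32, 1400, 126]);
translate([2180, 305, 171]) cube([32, 1400, 126]);
translate([312, 220, 297]) cube([79, 1570, 17]);
translate([441, 220, 297]) cube([79, 1570, 17]);
translate([570, 220, 297]) cube([79, 1570, 17]);
translate([699, 220, 297]) cube([79, 1570, 17]);
translate([828, 220, 297]) cube([79, 1570, 17]);
translate([957, 220, 297]) cube([79, 1570, 17]);
translate([1086, 220, 297]) cube([79, 1570, 17]);
translate([1215, 220, 297]) cube([79, 1570, 17]);
translate([1344, 220, 297]) cube([79, 1570, 17]);
translate([1473, 220, 297]) cube([79, 1570, 17]);
translate([1602, 220, 297]) cube([79, 1570, 17]);
translate([1731, 220, 297]) cube([79, 1570, 17]);
translate([1860, 220, 297]) cube([79, 1570, 17]);
translate([1989, 220, 297]) cube([79, 1570, 17]);


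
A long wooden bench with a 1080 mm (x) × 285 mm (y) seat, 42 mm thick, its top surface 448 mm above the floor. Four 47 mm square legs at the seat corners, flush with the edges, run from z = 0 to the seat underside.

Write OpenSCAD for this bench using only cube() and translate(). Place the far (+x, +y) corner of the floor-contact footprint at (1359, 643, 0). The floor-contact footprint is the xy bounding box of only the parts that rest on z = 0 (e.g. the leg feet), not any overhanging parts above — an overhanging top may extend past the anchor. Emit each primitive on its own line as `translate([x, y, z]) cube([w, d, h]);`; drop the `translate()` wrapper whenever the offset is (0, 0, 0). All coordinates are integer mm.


translate([279, 358, 406]) cube([1080, 285, 42]);
translate([279, 358, 0]) cube([47, 47, 406]);
translate([279, 596, 0]) cube([47, 47, 406]);
translate([1312, 358, 0]) cube([47, 47, 406]);
translate([1312, 596, 0]) cube([47, 47, 406]);


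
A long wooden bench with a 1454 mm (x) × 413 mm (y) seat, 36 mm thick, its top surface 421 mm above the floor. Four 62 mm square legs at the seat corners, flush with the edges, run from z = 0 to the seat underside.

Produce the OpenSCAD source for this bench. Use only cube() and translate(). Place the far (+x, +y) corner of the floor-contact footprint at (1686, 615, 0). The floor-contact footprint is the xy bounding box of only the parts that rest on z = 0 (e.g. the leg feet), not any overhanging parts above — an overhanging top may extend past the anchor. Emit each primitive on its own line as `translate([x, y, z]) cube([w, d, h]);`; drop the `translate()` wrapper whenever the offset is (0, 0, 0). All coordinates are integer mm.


translate([232, 202, 385]) cube([1454, 413, 36]);
translate([232, 202, 0]) cube([62, 62, 385]);
translate([232, 553, 0]) cube([62, 62, 385]);
translate([1624, 202, 0]) cube([62, 62, 385]);
translate([1624, 553, 0]) cube([62, 62, 385]);


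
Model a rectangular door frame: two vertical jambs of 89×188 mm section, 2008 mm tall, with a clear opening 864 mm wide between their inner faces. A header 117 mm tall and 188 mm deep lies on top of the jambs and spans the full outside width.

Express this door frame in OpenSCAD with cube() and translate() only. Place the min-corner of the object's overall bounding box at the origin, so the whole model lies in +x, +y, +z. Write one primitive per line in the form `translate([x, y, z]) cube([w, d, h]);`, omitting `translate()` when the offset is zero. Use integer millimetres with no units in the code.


cube([89, 188, 2008]);
translate([953, 0, 0]) cube([89, 188, 2008]);
translate([0, 0, 2008]) cube([1042, 188, 117]);


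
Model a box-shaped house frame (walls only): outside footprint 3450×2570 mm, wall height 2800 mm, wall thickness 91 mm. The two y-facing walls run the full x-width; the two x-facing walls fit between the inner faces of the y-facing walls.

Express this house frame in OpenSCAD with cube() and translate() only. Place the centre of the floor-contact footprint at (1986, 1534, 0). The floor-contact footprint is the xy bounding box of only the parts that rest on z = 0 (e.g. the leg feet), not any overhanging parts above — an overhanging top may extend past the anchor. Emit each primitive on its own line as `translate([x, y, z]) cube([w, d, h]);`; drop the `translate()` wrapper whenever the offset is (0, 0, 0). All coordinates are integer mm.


translate([261, 249, 0]) cube([3450, 91, 2800]);
translate([261, 2728, 0]) cube([3450, 91, 2800]);
translate([261, 340, 0]) cube([91, 2388, 2800]);
translate([3620, 340, 0]) cube([91, 2388, 2800]);


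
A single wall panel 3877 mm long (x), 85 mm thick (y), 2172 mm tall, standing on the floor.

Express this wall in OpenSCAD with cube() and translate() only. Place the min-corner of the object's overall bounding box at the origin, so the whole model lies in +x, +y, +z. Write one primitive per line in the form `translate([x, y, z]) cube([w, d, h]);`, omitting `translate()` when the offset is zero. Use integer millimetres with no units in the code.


cube([3877, 85, 2172]);


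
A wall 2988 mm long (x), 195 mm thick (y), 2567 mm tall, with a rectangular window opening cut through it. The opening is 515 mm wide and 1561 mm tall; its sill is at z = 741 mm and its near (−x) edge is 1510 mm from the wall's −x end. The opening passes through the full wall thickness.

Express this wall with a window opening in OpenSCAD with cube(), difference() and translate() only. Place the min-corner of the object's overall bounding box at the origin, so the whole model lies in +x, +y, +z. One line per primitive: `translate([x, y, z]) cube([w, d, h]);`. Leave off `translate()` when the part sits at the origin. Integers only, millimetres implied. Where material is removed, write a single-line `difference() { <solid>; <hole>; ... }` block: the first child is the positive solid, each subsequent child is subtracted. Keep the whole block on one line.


difference() { cube([2988, 195, 2567]); translate([1510, 0, 741]) cube([515, 195, 1561]); }


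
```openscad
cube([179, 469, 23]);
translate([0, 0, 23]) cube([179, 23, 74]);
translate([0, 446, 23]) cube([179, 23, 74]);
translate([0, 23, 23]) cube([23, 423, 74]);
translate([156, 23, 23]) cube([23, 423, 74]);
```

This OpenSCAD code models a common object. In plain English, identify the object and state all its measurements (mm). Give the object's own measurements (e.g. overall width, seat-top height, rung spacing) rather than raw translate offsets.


An open-topped rectangular box: outside dimensions 179×469×97 mm, with a uniform wall and base thickness of 23 mm. The base is a full 179×469 slab on the floor; four walls sit on top of the base. The front and back walls (the −y and +y sides) span the full width; the two side walls fit between them.


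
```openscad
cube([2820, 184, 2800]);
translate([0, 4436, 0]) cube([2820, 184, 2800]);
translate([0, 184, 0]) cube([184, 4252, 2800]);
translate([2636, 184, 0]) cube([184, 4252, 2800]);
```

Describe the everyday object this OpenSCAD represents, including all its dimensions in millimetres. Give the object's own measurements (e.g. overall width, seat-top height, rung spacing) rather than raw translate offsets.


The wall frame of a small rectangular building: four walls, each 2800 mm tall and 184 mm thick, enclosing a footprint 2820 mm (x) by 4620 mm (y) outside-to-outside, with no floor or roof. The front and back walls (the −y and +y sides) span the full width; the two side walls fit between them.


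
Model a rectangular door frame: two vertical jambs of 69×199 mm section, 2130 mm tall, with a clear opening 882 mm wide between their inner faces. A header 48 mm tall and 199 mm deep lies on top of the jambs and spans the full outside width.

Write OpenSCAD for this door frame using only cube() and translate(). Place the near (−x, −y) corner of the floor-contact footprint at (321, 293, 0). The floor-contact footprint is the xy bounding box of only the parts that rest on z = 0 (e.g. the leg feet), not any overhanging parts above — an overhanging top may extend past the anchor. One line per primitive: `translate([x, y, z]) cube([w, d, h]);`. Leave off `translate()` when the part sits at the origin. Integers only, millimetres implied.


translate([321, 293, 0]) cube([69, 199, 2130]);
translate([1272, 293, 0]) cube([69, 199, 2130]);
translate([321, 293, 2130]) cube([1020, 199, 48]);


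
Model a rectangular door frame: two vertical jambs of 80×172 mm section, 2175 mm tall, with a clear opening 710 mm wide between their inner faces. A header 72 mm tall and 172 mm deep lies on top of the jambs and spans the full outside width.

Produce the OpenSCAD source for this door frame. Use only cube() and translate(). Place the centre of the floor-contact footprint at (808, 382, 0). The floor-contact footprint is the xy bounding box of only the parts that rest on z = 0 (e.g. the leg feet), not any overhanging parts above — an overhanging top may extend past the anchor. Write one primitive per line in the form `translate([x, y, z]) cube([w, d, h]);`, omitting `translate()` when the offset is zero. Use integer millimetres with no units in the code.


translate([373, 296, 0]) cube([80, 172, 2175]);
translate([1163, 296, 0]) cube([80, 172, 2175]);
translate([373, 296, 2175]) cube([870, 172, 72]);


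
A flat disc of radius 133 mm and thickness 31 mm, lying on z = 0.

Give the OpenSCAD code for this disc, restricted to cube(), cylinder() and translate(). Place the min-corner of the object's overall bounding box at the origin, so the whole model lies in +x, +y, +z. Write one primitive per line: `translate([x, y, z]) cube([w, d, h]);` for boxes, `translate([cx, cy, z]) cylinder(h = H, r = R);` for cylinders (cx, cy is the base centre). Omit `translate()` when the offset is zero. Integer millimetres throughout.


translate([133, 133, 0]) cylinder(h = 31, r = 133);


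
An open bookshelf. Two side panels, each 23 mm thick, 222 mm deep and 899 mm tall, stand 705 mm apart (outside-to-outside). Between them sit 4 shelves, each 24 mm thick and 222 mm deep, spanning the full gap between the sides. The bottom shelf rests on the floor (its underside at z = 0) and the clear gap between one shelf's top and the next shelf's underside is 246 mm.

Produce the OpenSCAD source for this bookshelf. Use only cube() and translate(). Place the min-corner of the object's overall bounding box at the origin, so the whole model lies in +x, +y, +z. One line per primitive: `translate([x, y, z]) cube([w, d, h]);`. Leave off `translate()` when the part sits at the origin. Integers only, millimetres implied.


cube([23, 222, 899]);
translate([682, 0, 0]) cube([23, 222, 899]);
translate([23, 0, 0]) cube([659, 222, 24]);
translate([23, 0, 270]) cube([659, 222, 24]);
translate([23, 0, 540]) cube([659, 222, 24]);
translate([23, 0, 810]) cube([659, 222, 24]);


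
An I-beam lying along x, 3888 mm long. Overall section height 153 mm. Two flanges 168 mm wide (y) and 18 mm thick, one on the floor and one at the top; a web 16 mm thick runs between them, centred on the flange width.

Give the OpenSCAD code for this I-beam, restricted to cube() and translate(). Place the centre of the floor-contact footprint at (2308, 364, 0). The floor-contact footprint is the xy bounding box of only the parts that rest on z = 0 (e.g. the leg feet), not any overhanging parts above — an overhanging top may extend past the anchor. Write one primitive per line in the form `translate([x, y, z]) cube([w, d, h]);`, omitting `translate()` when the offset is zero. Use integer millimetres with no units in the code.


translate([364, 280, 0]) cube([3888, 168, 18]);
translate([364, 356, 18]) cube([3888, 16, 117]);
translate([364, 280, 135]) cube([3888, 168, 18]);


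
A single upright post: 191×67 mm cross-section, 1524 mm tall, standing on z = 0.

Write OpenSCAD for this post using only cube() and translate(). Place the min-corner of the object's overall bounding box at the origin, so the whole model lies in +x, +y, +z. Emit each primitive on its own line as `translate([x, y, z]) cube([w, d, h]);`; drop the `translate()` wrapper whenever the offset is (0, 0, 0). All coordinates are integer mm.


cube([191, 67, 1524]);


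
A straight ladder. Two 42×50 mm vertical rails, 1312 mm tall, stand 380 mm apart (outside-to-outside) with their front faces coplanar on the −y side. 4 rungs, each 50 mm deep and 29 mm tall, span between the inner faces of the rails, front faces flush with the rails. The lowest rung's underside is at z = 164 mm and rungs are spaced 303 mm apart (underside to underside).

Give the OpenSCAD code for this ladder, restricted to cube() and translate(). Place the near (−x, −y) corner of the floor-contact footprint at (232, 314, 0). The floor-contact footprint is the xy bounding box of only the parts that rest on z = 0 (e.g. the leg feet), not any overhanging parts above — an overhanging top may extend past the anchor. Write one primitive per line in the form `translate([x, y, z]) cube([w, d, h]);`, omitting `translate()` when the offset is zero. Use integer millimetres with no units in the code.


translate([232, 314, 0]) cube([42, 50, 1312]);
translate([570, 314, 0]) cube([42, 50, 1312]);
translate([274, 314, 164]) cube([296, 50, 29]);
translate([274, 314, 467]) cube([296, 50, 29]);
translate([274, 314, 770]) cube([296, 50, 29]);
translate([274, 314, 1073]) cube([296, 50, 29]);


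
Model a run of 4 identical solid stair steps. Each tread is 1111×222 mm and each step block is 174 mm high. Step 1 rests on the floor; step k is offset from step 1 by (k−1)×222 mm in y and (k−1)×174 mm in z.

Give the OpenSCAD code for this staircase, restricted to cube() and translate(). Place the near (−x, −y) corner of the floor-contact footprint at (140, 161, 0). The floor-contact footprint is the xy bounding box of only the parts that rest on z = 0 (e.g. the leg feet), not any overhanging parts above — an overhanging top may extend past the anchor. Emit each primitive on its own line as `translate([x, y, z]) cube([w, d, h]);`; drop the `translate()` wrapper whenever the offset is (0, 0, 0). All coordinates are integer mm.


translate([140, 161, 0]) cube([1111, 222, 174]);
translate([140, 383, 174]) cube([1111, 222, 174]);
translate([140, 605, 348]) cube([1111, 222, 174]);
translate([140, 827, 522]) cube([1111, 222, 174]);


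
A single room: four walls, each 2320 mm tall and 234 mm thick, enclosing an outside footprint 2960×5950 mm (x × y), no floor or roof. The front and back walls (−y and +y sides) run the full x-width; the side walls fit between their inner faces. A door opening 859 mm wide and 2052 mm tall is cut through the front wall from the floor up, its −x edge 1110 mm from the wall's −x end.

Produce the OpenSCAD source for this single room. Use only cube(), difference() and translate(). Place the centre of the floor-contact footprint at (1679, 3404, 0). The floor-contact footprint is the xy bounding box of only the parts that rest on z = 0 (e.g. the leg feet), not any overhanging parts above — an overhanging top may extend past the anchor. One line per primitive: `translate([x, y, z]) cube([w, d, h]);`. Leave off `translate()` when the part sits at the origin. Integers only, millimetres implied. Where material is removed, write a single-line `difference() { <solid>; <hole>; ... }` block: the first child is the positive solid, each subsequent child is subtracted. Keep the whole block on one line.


difference() { translate([199, 429, 0]) cube([2960, 234, 2320]); translate([1309, 429, 0]) cube([859, 234, 2052]); }
translate([199, 6145, 0]) cube([2960, 234, 2320]);
translate([199, 663, 0]) cube([234, 5482, 2320]);
translate([2925, 663, 0]) cube([234, 5482, 2320]);


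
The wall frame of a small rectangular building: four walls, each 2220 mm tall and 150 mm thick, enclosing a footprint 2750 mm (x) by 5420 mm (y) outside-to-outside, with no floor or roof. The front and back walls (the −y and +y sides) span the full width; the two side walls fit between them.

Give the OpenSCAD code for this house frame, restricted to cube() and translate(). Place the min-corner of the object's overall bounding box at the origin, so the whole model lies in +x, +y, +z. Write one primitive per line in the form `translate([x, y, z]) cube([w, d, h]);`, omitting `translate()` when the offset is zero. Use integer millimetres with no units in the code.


cube([2750, 150, 2220]);
translate([0, 5270, 0]) cube([2750, 150, 2220]);
translate([0, 150, 0]) cube([150, 5120, 2220]);
translate([2600, 150, 0]) cube([150, 5120, 2220]);


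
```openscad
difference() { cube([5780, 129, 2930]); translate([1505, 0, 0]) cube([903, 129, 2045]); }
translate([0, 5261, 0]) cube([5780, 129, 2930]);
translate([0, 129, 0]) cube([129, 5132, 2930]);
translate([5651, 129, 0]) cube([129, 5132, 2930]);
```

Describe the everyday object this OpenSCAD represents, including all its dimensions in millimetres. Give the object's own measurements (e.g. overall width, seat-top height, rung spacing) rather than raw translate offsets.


A single room: four walls, each 2930 mm tall and 129 mm thick, enclosing an outside footprint 5780×5390 mm (x × y), no floor or roof. The front and back walls (−y and +y sides) run the full x-width; the side walls fit between their inner faces. A door opening 903 mm wide and 2045 mm tall is cut through the front wall from the floor up, its −x edge 1505 mm from the wall's −x end.


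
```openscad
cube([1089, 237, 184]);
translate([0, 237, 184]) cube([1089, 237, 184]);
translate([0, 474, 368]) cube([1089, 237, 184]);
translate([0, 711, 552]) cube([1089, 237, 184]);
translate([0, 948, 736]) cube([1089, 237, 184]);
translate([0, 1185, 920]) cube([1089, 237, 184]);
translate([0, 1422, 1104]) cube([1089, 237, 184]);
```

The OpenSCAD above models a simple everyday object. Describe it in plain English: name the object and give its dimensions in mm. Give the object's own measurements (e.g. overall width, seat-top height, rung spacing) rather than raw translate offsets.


A straight staircase of 7 solid steps. Each step is 1089 mm wide (x), 237 mm deep (y, the going) and 184 mm tall (the rise). The first step rests on the floor; each subsequent step sits one going further in +y and one rise higher in +z, directly behind and above the previous step with no overlap.


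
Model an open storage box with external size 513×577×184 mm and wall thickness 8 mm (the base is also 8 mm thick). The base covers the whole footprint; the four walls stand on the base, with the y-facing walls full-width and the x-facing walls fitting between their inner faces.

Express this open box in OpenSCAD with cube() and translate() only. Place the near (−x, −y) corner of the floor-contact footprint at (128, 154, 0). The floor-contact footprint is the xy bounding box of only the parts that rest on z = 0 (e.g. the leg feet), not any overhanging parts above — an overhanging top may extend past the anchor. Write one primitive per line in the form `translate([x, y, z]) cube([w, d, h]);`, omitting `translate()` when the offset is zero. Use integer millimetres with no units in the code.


translate([128, 154, 0]) cube([513, 577, 8]);
translate([128, 154, 8]) cube([513, 8, 176]);
translate([128, 723, 8]) cube([513, 8, 176]);
translate([128, 162, 8]) cube([8, 561, 176]);
translate([633, 162, 8]) cube([8, 561, 176]);


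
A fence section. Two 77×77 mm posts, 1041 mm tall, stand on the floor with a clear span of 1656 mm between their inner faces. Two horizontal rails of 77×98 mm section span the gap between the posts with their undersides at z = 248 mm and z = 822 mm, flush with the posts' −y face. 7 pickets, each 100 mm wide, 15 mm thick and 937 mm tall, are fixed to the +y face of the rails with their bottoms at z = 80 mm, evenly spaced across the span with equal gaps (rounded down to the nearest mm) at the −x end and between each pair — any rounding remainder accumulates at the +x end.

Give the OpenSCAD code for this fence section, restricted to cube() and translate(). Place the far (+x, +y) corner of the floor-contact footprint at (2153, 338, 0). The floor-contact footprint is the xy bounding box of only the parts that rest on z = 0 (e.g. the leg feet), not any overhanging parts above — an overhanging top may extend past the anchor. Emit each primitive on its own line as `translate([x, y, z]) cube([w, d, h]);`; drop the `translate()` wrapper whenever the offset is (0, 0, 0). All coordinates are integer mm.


translate([343, 261, 0]) cube([77, 77, 1041]);
translate([2076, 261, 0]) cube([77, 77, 1041]);
translate([420, 261, 248]) cube([1656, 77, 98]);
translate([420, 261, 822]) cube([1656, 77, 98]);
translate([539, 338, 80]) cube([100, 15, 937]);
translate([758, 338, 80]) cube([100, 15, 937]);
translate([977, 338, 80]) cube([100, 15, 937]);
translate([1196, 338, 80]) cube([100, 15, 937]);
translate([1415, 338, 80]) cube([100, 15, 937]);
translate([1634, 338, 80]) cube([100, 15, 937]);
translate([1853, 338, 80]) cube([100, 15, 937]);


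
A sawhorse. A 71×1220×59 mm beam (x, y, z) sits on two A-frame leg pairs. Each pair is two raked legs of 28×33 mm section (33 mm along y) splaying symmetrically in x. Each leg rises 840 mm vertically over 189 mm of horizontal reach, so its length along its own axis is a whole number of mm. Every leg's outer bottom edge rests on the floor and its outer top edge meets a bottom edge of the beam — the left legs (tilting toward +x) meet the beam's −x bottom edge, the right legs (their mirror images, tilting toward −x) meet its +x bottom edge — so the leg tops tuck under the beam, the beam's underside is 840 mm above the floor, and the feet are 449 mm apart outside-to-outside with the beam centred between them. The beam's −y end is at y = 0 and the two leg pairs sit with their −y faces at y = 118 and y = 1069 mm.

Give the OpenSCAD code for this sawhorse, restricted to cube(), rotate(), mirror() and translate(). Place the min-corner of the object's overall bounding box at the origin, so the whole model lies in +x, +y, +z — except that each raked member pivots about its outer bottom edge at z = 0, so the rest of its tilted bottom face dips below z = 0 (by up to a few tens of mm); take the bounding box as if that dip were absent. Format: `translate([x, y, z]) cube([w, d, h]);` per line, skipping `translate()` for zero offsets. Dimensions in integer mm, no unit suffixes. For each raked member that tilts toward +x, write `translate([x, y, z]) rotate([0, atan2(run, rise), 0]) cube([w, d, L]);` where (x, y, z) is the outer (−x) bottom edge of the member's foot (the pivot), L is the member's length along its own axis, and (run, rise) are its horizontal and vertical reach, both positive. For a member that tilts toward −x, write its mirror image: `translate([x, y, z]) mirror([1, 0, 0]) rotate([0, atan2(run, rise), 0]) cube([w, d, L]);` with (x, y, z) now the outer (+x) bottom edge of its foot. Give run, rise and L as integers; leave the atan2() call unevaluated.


// leg length = √(189² + 840²) = 861
// right-leg outer foot x = 2·189 + 71 = 449
// beam min-corner = (189, 0, 840)
translate([189, 0, 840]) cube([71, 1220, 59]);
translate([0, 118, 0]) rotate([0, atan2(189, 840), 0]) cube([28, 33, 861]);
translate([449, 118, 0]) mirror([1, 0, 0]) rotate([0, atan2(189, 840), 0]) cube([28, 33, 861]);
translate([0, 1069, 0]) rotate([0, atan2(189, 840), 0]) cube([28, 33, 861]);
translate([449, 1069, 0]) mirror([1, 0, 0]) rotate([0, atan2(189, 840), 0]) cube([28, 33, 861]);
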